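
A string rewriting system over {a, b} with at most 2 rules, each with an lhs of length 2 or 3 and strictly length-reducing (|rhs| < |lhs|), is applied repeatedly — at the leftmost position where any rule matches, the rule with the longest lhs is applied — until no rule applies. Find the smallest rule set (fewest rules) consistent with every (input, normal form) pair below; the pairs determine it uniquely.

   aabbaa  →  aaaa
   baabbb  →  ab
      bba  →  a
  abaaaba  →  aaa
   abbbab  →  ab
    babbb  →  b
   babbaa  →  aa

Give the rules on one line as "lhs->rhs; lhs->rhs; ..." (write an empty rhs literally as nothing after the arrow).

  | aabbaa => aaaa
  | baabbb => abbb => ab
  | bba => a
  | abaaaba => aaaba => aaa

ba->; bb->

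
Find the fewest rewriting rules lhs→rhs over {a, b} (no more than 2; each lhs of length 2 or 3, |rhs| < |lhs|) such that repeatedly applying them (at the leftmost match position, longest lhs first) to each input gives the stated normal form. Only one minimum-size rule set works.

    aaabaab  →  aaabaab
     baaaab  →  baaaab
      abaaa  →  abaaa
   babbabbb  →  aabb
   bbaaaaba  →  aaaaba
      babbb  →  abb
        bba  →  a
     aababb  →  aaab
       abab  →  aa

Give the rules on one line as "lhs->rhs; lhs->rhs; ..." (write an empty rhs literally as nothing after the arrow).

  | aaabaab
  | baaaab
  | abaaa
  | babbabbb => ababbb => aabb

bab->a; bba->a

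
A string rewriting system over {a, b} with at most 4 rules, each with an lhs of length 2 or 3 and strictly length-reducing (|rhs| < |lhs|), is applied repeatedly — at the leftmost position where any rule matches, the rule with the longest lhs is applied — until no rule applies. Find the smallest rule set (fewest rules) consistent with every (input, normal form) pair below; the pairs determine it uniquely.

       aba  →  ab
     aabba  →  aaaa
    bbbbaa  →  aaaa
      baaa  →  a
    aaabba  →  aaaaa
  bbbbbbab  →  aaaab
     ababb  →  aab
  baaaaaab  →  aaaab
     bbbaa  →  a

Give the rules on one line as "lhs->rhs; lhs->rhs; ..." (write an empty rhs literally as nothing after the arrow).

ba->b; baa->; bb->a

  | aba => ab
  | aabba => aaaa
  | bbbbaa => abbaa => aaaa
  | baaa => a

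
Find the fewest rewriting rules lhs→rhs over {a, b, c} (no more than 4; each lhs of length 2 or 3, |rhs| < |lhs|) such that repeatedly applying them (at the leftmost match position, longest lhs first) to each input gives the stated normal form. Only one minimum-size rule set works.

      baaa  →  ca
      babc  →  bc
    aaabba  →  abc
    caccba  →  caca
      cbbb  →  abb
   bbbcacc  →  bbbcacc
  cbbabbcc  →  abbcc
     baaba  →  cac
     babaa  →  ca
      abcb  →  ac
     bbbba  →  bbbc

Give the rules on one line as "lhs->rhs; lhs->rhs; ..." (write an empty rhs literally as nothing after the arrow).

aa->a; ba->c; bab->b; cb->a

  | baaa => caa => ca
  | babc => bc
  | aaabba => aabba => abba => abc
  | caccba => cacaa => caca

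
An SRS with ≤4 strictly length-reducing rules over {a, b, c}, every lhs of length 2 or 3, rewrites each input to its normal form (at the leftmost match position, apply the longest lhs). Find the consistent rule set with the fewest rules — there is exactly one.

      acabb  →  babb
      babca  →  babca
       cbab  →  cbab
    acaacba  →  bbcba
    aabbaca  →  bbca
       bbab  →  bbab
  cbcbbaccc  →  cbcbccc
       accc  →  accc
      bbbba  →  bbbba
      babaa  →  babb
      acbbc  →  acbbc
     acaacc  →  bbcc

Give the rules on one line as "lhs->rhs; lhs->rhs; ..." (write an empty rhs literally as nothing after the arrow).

aa->b; aca->ba; bac->c

  | acabb => babb
  | babca
  | cbab
  | acaacba => baacba => bbcba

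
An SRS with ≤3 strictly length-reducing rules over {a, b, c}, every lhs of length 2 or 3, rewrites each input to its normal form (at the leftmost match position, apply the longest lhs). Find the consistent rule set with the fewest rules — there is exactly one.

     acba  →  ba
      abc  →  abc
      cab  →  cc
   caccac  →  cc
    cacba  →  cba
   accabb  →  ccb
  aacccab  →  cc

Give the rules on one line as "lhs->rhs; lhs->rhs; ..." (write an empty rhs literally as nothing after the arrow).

ac->; cab->cc

  | acba => ba
  | abc
  | cab => cc
  | caccac => ccac => cc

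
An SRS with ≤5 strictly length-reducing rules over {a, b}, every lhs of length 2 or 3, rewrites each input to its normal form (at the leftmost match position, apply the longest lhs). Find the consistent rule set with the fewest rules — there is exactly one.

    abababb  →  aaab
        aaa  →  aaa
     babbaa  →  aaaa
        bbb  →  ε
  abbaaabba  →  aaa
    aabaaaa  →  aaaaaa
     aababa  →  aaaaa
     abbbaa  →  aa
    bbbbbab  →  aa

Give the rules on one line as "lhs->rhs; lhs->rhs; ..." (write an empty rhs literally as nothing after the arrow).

  | abababb => aaaabb => aaab
  | aaa
  | babbaa => aabaa => aaaa
  | bbb => ε

abb->b; ba->a; bab->aa; bbb->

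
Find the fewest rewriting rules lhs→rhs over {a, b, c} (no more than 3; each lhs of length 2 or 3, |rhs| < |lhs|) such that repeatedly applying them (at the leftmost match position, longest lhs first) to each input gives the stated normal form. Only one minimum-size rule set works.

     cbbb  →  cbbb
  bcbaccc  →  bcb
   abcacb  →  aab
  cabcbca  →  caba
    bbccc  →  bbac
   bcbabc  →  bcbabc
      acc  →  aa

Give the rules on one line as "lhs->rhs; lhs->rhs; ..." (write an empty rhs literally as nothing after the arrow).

  | cbbb
  | bcbaccc => bcbaac => bcb
  | abcacb => accb => aab
  | cabcbca => cabcc => caba

aac->; bca->c; cc->a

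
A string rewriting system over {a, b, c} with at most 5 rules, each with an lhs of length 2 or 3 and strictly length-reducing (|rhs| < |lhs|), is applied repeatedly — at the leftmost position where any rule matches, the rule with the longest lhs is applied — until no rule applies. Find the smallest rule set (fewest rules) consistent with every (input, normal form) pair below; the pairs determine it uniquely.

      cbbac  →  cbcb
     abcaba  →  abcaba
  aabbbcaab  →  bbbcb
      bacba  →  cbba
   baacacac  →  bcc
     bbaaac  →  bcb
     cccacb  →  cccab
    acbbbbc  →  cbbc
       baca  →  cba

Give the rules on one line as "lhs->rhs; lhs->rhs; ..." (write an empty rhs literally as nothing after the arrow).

aa->; abb->c; ac->a; bac->cb

  | cbbac => cbcb
  | abcaba
  | aabbbcaab => bbbcaab => bbbcb
  | bacba => cbba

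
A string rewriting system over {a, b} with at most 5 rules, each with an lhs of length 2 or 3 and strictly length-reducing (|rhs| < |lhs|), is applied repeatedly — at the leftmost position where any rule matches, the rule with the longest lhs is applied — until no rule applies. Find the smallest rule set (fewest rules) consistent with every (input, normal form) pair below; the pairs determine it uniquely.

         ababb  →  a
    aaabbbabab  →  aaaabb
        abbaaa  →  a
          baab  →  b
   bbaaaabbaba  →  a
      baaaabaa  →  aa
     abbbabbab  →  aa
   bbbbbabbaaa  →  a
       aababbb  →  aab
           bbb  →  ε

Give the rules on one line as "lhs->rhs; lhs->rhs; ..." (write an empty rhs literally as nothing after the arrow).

  | ababb => abbb => a
  | aaabbbabab => aaaabab => aaaabb
  | abbaaa => aba => a
  | baab => b

ba->; baa->; bab->bb; bbb->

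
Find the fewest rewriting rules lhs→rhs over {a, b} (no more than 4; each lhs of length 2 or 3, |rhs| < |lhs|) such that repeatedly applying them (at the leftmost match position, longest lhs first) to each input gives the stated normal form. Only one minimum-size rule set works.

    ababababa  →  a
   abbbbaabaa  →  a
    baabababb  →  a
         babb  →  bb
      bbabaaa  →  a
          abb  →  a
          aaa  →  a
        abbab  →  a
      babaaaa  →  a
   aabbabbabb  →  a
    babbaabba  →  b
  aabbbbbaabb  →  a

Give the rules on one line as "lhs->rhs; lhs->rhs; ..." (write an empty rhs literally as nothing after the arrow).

  | ababababa => aabababa => abababa => aababa => ababa => aaba => aba => aa => a
  | abbbbaabaa => abbbaabaa => abbaabaa => abaabaa => aaabaa => aabaa => abaa => aaa => aa => a
  | baabababb => abababb => aababb => ababb => aabb => abb => ab => a
  | babb => bb

aa->a; ab->a; ba->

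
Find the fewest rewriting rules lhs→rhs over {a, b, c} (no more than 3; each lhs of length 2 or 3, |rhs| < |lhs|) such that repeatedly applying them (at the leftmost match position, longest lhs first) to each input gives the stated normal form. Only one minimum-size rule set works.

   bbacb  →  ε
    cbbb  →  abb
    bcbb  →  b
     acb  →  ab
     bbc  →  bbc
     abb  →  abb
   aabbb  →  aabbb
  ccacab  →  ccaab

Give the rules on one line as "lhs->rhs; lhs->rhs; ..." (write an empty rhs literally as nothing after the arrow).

ac->a; ba->; cb->a

  | bbacb => bcb => ba => ε
  | cbbb => abb
  | bcbb => bab => b
  | acb => ab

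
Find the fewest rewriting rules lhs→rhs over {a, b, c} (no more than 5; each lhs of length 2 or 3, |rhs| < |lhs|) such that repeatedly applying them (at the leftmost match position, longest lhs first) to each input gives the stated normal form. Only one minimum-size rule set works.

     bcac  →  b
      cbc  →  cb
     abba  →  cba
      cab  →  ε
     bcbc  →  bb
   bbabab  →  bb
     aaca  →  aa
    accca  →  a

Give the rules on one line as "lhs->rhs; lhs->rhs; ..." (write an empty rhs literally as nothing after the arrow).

ab->c; ac->; bc->b; cc->

  | bcac => bac => b
  | cbc => cb
  | abba => cba
  | cab => cc => ε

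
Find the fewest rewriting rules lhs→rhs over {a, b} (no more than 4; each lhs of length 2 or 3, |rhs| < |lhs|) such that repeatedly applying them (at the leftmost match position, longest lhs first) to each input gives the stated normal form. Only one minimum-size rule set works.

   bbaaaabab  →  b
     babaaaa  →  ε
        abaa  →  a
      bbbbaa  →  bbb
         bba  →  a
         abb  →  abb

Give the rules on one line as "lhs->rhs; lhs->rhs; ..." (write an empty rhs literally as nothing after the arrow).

aa->; ba->a; baa->; bab->b

  | bbaaaabab => baabab => bab => b
  | babaaaa => baaaa => aa => ε
  | abaa => a
  | bbbbaa => bbb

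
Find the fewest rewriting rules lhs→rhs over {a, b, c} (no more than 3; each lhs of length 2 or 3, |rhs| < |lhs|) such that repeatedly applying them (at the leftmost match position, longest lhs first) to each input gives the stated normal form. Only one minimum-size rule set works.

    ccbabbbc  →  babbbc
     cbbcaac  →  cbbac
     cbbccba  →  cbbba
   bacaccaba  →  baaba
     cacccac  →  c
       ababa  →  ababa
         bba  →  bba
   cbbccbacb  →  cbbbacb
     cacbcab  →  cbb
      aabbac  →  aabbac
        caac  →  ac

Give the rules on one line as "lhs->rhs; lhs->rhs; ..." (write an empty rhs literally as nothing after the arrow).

  | ccbabbbc => babbbc
  | cbbcaac => cbbac
  | cbbccba => cbbba
  | bacaccaba => baccaba => baaba

ca->; cc->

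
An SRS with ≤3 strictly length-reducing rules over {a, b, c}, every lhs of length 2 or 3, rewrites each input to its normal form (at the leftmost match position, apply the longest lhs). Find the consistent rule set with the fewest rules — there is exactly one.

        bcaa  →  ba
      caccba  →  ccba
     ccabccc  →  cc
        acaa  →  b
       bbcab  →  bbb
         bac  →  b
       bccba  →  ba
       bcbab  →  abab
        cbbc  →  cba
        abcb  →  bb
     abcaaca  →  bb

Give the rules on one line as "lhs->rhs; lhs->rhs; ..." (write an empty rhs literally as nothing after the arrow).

aa->b; ac->; bc->a

  | bcaa => aaa => ba
  | caccba => ccba
  | ccabccc => ccaacc => ccbcc => ccac => cc
  | acaa => aa => b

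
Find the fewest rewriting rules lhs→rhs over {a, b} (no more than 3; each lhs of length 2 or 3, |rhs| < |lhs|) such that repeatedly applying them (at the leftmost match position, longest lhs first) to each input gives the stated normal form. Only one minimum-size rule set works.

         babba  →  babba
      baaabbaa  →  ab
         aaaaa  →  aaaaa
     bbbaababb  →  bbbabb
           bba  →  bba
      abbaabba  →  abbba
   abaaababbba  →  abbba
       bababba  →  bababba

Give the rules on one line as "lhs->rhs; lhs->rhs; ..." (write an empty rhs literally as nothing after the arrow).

  | babba
  | baaabbaa => abbaa => ab
  | aaaaa
  | bbbaababb => bbbabb

aab->; baa->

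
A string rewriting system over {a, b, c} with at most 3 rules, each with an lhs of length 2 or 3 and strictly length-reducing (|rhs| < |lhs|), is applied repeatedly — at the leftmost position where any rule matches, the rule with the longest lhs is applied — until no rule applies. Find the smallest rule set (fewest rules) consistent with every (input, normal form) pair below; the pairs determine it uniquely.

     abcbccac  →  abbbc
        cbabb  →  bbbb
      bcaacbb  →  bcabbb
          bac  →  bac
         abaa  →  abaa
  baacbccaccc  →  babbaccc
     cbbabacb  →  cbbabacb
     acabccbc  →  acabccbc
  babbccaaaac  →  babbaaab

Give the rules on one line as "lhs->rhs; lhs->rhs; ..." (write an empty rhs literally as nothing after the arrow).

  | abcbccac => abcbac => abbbc
  | cbabb => bbbb
  | bcaacbb => bcabbb
  | bac

aac->ab; cba->bb; cca->a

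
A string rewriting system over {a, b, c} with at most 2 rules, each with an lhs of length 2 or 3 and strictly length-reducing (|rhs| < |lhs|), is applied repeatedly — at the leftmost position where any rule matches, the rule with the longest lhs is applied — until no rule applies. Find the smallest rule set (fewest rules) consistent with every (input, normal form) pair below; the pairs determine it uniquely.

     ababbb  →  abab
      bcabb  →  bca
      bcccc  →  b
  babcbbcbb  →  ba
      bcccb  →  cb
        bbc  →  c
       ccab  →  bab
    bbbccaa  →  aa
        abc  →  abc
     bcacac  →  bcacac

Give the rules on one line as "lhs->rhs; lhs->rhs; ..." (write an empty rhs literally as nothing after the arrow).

bb->; cc->b

  | ababbb => abab
  | bcabb => bca
  | bcccc => bbcc => cc => b
  | babcbbcbb => babccbb => babbbb => babb => ba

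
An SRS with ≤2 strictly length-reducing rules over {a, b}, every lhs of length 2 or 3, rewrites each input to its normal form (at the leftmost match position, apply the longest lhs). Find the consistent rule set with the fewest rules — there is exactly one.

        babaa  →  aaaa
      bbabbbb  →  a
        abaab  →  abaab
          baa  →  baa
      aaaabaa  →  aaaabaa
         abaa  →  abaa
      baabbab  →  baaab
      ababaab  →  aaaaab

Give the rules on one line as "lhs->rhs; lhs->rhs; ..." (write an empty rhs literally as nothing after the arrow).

bab->aa; bb->

  | babaa => aaaa
  | bbabbbb => abbbb => abb => a
  | abaab
  | baa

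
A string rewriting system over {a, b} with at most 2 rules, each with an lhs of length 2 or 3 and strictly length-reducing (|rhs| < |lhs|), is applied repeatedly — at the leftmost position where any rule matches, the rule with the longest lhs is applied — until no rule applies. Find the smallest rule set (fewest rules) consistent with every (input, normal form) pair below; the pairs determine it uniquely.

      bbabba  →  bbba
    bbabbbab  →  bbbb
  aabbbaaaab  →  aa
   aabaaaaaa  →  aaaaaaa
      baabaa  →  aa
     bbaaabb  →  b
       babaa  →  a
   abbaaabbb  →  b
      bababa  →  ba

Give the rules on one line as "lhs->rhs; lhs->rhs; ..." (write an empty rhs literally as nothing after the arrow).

  | bbabba => bbba
  | bbabbbab => bbbbab => bbbb
  | aabbbaaaab => abbaaaab => baaaab => aaab => aa
  | aabaaaaaa => aaaaaaa

ab->; baa->a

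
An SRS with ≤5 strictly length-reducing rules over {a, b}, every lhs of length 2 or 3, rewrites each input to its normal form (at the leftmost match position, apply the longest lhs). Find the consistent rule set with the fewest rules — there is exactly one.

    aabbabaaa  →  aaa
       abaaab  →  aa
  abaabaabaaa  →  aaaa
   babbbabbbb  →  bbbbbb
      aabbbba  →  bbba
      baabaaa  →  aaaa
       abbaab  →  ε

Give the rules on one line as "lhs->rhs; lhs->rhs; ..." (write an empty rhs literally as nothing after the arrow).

aab->; ab->; aba->aa; baa->a

  | aabbabaaa => babaaa => baaaa => aaa
  | abaaab => aaaab => aa
  | abaabaabaaa => aaabaabaaa => aaabaaa => aaaa
  | babbbabbbb => bbbabbbb => bbbbbb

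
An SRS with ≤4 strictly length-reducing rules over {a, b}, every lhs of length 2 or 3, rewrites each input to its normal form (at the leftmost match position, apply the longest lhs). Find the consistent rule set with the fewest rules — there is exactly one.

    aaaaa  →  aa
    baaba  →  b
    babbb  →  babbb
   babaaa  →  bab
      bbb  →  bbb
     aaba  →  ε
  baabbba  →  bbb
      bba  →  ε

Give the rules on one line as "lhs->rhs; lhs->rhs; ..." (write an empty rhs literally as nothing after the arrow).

  | aaaaa => aa
  | baaba => bbba => b
  | babbb
  | babaaa => bab

aaa->; aab->bb; bba->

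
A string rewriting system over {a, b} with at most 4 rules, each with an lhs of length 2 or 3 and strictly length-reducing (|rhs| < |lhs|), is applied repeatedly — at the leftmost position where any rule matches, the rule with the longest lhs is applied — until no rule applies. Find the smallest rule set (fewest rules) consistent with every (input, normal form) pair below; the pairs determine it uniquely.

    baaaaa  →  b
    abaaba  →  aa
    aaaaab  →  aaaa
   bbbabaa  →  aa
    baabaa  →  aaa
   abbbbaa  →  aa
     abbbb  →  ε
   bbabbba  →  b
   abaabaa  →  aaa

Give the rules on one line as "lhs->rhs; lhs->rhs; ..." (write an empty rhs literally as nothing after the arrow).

ab->; ba->b; bb->a

  | baaaaa => baaaa => baaa => baa => ba => b
  | abaaba => aaba => aa
  | aaaaab => aaaa
  | bbbabaa => ababaa => abaa => aa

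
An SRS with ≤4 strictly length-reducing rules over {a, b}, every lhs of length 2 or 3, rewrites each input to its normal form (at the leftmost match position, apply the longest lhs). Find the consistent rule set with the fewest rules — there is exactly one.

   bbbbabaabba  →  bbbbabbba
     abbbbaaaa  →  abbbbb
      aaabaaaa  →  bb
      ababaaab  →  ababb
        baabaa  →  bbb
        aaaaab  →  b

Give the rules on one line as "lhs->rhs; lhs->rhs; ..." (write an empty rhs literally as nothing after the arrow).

aa->b; aaa->aa; aab->b

  | bbbbabaabba => bbbbabbba
  | abbbbaaaa => abbbbaaa => abbbbaa => abbbbb
  | aaabaaaa => aabaaaa => baaaa => baaa => baa => bb
  | ababaaab => ababaab => ababb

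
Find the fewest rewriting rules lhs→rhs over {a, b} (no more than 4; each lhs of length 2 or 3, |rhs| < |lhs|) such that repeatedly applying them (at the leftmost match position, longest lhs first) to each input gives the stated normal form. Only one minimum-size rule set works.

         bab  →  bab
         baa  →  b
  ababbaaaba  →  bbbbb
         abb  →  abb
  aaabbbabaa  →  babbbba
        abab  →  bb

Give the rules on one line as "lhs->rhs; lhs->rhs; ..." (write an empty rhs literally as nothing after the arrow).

  | bab
  | baa => b
  | ababbaaaba => bbbaaaba => bbbbaba => bbbbb
  | abb

aa->; aaa->ba; aba->b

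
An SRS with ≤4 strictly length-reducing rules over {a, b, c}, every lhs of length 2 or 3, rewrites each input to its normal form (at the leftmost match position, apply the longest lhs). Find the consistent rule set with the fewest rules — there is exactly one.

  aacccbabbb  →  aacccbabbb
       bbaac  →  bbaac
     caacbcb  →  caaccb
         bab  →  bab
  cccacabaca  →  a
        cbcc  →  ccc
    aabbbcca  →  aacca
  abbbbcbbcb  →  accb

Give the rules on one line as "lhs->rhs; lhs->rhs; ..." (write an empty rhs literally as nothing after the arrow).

  | aacccbabbb
  | bbaac
  | caacbcb => caaccb
  | bab

bc->c; cab->; cac->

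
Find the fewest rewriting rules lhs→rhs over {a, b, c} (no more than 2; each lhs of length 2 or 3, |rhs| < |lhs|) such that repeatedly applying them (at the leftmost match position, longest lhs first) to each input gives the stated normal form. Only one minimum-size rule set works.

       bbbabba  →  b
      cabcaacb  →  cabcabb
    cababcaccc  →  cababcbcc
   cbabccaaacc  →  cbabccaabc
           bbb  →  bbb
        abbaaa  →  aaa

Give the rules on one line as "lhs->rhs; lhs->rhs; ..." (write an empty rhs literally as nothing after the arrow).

  | bbbabba => bbba => b
  | cabcaacb => cabcabb
  | cababcaccc => cababcbcc
  | cbabccaaacc => cbabccaabc

ac->b; bba->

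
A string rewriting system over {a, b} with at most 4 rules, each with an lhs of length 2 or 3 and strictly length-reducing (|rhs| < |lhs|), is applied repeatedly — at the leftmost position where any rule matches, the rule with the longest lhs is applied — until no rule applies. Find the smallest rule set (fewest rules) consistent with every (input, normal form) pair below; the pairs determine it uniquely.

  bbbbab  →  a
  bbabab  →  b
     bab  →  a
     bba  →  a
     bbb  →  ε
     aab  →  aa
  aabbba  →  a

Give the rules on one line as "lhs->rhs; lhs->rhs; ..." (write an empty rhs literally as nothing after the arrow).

  | bbbbab => bab => ab => a
  | bbabab => babab => abab => b
  | bab => ab => a
  | bba => ba => a

ab->a; aba->; ba->a; bbb->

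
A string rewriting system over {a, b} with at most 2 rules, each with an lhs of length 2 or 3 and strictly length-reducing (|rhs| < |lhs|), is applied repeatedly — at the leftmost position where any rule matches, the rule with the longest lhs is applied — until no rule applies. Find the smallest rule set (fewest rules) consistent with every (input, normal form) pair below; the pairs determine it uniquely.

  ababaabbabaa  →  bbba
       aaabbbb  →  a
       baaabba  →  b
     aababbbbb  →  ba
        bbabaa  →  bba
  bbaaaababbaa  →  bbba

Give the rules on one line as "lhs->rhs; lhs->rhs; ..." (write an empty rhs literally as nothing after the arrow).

  | ababaabbabaa => aabaabbabaa => baabbabaa => bbbabaa => bbbaaa => bbba
  | aaabbbb => abbbb => abbb => abb => ab => a
  | baaabba => babba => baba => baa => b
  | aababbbbb => babbbbb => babbbb => babbb => babb => bab => ba

aa->; ab->a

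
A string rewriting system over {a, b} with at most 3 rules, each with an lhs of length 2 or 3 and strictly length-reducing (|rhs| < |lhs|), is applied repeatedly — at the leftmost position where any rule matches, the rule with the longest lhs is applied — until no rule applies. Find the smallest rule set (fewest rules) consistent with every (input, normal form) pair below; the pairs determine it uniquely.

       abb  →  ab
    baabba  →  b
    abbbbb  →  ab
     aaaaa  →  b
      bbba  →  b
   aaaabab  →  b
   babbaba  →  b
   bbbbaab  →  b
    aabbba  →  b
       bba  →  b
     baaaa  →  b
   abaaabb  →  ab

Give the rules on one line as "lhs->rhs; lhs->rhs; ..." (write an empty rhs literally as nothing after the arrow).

aa->b; ba->b; bb->b

  | abb => ab
  | baabba => babba => bbba => bba => ba => b
  | abbbbb => abbbb => abbb => abb => ab
  | aaaaa => baaa => baa => ba => b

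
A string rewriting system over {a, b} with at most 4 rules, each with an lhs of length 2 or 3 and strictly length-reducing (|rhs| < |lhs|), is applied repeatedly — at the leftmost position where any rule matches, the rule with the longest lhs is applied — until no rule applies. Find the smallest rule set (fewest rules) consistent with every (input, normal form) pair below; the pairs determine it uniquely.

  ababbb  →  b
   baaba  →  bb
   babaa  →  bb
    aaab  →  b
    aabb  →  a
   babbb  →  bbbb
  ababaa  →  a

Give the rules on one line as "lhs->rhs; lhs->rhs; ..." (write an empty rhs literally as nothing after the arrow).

  | ababbb => aabbb => abb => b
  | baaba => baba => bba => bb
  | babaa => bbaa => bba => bb
  | aaab => b

aaa->; ab->a; abb->b; ba->b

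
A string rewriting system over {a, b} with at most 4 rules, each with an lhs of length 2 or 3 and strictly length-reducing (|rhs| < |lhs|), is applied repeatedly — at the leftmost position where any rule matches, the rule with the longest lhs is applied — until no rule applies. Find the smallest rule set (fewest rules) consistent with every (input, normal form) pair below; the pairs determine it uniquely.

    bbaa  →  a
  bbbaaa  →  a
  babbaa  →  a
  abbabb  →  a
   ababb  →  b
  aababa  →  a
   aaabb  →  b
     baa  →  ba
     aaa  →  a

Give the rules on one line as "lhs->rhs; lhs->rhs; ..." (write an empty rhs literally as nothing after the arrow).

  | bbaa => aaa => aa => a
  | bbbaaa => abaaa => aaa => aa => a
  | babbaa => bbaa => aaa => aa => a
  | abbabb => babb => bb => a

aa->a; ab->; bb->a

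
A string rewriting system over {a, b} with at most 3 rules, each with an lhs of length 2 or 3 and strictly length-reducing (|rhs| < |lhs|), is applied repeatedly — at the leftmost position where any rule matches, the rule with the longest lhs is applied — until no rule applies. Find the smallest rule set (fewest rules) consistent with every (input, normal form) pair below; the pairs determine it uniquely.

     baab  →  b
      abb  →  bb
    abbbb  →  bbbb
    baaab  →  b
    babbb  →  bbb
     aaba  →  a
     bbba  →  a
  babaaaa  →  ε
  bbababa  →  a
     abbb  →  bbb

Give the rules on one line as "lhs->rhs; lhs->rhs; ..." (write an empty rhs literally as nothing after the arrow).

aa->; ab->b; ba->a

  | baab => aab => b
  | abb => bb
  | abbbb => bbbb
  | baaab => aaab => ab => b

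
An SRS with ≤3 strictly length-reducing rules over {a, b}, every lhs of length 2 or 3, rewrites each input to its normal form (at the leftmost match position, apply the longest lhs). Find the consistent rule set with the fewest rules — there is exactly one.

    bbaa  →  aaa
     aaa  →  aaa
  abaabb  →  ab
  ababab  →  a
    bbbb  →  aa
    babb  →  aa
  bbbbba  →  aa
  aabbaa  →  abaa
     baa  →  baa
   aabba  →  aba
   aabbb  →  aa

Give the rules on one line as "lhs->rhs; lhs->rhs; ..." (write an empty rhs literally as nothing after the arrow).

aab->bb; bab->ab; bb->a

  | bbaa => aaa
  | aaa
  | abaabb => abbbb => aabb => bbb => ab
  | ababab => aabab => bbab => aab => bb => a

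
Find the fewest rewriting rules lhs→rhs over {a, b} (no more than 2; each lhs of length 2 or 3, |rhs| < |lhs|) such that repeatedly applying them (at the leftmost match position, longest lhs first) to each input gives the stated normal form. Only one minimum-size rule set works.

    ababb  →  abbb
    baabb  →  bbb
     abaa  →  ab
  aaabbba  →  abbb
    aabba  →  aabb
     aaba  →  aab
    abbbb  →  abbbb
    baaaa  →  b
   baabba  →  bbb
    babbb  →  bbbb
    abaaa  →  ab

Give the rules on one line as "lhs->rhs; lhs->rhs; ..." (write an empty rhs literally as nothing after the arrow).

aaa->a; ba->b

  | ababb => abbb
  | baabb => babb => bbb
  | abaa => aba => ab
  | aaabbba => abbba => abbb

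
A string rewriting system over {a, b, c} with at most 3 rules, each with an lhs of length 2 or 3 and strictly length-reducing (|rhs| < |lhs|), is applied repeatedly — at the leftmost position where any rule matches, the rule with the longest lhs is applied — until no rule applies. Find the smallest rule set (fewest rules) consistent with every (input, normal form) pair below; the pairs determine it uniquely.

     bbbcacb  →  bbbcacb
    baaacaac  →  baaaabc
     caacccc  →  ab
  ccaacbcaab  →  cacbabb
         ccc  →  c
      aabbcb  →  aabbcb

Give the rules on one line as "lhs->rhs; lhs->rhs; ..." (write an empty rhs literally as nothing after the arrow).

caa->ab; cc->; cca->c

  | bbbcacb
  | baaacaac => baaaabc
  | caacccc => abcccc => abcc => ab
  | ccaacbcaab => cacbcaab => cacbabb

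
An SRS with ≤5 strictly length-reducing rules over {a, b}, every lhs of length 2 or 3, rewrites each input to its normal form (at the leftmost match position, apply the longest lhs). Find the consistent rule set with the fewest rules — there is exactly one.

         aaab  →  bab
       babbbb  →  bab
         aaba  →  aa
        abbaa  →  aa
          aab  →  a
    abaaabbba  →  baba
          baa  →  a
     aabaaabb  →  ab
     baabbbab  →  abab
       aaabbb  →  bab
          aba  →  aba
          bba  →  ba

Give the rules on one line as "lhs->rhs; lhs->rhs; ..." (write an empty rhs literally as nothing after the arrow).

aaa->ba; aab->a; baa->a; bb->b

  | aaab => bab
  | babbbb => babbb => babb => bab
  | aaba => aa
  | abbaa => abaa => aa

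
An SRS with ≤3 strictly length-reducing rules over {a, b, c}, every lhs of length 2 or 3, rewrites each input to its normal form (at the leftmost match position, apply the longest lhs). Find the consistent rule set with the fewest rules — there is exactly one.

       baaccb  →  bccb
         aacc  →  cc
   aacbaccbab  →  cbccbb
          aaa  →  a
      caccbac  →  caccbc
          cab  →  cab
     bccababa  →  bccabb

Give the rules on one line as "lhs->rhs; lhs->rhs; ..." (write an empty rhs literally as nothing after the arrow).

  | baaccb => baccb => bccb
  | aacc => cc
  | aacbaccbab => cbaccbab => cbccbab => cbccbb
  | aaa => a

aa->; ba->b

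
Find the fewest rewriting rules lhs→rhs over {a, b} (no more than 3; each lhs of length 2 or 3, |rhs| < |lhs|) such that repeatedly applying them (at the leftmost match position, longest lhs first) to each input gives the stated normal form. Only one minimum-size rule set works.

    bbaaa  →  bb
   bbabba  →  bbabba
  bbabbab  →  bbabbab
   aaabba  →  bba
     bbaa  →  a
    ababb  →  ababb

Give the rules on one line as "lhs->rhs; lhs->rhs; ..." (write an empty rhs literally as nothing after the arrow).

  | bbaaa => bb
  | bbabba
  | bbabbab
  | aaabba => bba

aa->b; aaa->; bbb->a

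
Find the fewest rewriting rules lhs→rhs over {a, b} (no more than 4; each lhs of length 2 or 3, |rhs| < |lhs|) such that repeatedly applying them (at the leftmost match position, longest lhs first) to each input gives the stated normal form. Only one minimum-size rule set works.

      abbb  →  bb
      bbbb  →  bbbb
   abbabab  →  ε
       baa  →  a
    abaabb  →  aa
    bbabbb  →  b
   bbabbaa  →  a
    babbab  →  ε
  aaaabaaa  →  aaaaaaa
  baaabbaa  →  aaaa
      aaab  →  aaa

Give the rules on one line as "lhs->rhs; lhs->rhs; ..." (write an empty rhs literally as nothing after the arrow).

  | abbb => bb
  | bbbb
  | abbabab => babab => baab => ab => ε
  | baa => a

aab->aa; ab->; ba->; bab->ba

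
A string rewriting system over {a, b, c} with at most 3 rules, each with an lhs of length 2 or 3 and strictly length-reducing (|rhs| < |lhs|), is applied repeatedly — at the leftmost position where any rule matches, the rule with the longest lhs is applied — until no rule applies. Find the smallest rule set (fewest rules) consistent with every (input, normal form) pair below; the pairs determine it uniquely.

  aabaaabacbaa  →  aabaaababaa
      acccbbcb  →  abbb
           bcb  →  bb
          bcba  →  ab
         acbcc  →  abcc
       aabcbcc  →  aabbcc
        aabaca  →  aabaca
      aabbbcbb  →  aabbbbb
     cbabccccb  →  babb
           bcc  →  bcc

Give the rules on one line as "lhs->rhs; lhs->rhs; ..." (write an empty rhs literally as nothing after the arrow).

bba->ab; cb->b

  | aabaaabacbaa => aabaaababaa
  | acccbbcb => accbbcb => acbbcb => abbcb => abbb
  | bcb => bb
  | bcba => bba => ab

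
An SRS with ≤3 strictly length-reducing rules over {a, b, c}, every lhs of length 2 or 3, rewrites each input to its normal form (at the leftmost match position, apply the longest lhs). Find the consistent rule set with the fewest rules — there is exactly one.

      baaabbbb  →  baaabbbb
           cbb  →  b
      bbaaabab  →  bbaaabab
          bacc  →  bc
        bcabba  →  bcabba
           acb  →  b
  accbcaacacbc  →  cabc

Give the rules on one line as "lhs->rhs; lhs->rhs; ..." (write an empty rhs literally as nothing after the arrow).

ac->; cb->

  | baaabbbb
  | cbb => b
  | bbaaabab
  | bacc => bc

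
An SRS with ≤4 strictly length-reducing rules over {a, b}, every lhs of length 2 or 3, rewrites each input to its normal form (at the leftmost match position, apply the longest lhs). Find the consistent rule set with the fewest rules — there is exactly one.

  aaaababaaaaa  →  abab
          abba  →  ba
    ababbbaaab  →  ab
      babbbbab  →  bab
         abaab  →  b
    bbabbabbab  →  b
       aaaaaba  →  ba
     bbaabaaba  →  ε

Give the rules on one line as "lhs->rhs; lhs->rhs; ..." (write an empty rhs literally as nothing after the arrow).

aa->; aaa->; abb->b; bb->a

  | aaaababaaaaa => ababaaaaa => ababaa => abab
  | abba => ba
  | ababbbaaab => abbbaaab => bbaaab => aaaab => ab
  | babbbbab => bbbbab => abbab => bab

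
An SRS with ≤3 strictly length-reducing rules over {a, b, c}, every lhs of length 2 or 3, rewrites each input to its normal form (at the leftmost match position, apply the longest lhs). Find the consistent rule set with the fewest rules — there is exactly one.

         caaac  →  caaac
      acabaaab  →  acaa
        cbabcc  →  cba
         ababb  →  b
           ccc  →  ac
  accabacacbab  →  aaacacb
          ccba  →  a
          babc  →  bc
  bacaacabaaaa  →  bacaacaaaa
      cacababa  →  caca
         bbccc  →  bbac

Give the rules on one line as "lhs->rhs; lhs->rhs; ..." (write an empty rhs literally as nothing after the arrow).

  | caaac
  | acabaaab => acaaab => acaa
  | cbabcc => cbcc => cba
  | ababb => abb => b

ab->; cc->a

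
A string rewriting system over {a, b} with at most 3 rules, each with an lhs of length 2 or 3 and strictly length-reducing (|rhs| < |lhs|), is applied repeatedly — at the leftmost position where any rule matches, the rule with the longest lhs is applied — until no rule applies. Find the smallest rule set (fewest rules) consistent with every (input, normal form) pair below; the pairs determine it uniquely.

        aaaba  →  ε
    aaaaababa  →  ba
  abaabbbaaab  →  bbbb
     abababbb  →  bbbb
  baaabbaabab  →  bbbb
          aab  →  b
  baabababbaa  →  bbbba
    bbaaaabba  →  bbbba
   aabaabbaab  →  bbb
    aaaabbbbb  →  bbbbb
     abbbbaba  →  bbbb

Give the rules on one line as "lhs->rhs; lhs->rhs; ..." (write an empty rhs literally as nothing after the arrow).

  | aaaba => aaba => aba => ε
  | aaaaababa => aaaababa => aaababa => aababa => ababa => ba
  | abaabbbaaab => abbbaaab => bbbaaab => bbbaab => bbbab => bbbb
  | abababbb => babbb => bbbb

aa->a; ab->b; aba->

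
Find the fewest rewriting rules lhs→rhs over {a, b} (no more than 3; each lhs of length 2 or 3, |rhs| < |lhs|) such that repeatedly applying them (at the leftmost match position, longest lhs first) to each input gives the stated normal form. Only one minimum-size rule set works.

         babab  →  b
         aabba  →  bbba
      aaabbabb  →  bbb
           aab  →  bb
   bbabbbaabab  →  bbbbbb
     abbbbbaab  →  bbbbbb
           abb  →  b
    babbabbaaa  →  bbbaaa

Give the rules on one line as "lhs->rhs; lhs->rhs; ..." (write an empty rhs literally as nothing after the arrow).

aab->bb; ab->

  | babab => bab => b
  | aabba => bbba
  | aaabbabb => abbbabb => bbabb => bbb
  | aab => bb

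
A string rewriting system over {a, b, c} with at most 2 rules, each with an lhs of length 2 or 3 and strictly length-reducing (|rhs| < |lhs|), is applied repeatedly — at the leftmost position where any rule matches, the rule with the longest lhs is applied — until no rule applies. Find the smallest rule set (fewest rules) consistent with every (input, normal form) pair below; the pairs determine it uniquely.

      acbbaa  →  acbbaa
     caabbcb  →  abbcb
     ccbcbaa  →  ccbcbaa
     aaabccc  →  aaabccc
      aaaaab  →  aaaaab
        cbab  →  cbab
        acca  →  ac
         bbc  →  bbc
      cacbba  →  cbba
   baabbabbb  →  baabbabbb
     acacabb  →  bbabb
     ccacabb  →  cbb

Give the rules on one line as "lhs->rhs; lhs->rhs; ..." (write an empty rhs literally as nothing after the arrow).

aca->ba; ca->

  | acbbaa
  | caabbcb => abbcb
  | ccbcbaa
  | aaabccc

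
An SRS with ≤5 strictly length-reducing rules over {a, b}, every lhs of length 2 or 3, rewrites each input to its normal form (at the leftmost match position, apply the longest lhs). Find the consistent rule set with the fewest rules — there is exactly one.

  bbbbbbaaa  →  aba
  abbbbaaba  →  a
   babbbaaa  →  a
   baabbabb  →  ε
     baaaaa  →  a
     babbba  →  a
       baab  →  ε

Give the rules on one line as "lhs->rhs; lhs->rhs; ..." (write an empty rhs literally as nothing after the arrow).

  | bbbbbbaaa => abbbbaaa => aabbaaa => baaa => aba
  | abbbbaaba => aabbaaba => baaba => abba => aaa => a
  | babbbaaa => baabaaa => abbaaa => aaaaa => aaa => a
  | baabbabb => abbbabb => aababb => abb => aa => ε

aa->; aab->; baa->ab; bb->a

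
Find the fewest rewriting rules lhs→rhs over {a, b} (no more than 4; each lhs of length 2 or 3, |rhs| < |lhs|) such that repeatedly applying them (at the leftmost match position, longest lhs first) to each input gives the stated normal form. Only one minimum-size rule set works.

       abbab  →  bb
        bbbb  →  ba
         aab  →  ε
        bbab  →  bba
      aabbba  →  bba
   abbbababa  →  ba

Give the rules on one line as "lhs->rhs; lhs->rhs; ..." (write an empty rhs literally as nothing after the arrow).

  | abbab => abab => bb
  | bbbb => bab => ba
  | aab => ε
  | bbab => bba

aab->; ab->a; aba->b; bbb->ba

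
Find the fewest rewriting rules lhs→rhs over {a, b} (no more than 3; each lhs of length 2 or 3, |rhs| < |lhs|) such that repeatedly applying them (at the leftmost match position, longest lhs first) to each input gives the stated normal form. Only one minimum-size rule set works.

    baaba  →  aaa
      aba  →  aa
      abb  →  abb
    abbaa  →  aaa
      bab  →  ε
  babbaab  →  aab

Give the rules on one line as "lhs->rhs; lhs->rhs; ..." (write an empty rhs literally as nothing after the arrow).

  | baaba => aaba => aaa
  | aba => aa
  | abb
  | abbaa => abaa => aaa

ba->a; bab->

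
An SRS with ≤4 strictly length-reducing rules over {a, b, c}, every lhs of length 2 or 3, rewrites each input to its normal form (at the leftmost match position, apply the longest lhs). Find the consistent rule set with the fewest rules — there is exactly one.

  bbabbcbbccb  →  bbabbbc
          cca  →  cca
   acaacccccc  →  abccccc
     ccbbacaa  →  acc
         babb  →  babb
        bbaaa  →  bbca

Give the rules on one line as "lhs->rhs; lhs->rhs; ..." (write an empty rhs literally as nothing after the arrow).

aa->c; aac->bb; cb->

  | bbabbcbbccb => bbabbbccb => bbabbbc
  | cca
  | acaacccccc => acbbccccc => abccccc
  | ccbbacaa => cbacaa => acaa => acc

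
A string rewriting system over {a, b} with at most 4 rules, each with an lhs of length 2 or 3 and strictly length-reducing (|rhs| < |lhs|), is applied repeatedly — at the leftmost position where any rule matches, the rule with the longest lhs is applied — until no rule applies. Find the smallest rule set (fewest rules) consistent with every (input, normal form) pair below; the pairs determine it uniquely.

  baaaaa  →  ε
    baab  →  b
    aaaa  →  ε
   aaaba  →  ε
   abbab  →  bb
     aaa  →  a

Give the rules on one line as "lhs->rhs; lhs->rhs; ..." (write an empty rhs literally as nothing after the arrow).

  | baaaaa => aaaa => aa => ε
  | baab => ab => b
  | aaaa => aa => ε
  | aaaba => aba => ba => ε

aa->; ab->b; ba->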